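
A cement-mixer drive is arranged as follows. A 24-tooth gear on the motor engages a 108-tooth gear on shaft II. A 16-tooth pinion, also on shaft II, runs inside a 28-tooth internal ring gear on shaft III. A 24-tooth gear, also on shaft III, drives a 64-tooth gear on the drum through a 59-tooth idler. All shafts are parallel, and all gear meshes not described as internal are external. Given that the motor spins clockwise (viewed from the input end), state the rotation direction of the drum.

the motor → shaft II: external mesh, 1 reversal → CCW.
shaft II → shaft III: internal mesh, same direction → CCW.
shaft III → the drum: driver → idler → driven is 2 external meshes, 2 reversals → CCW.
3 reversals in total — an odd number — so the drum turns opposite to the motor.

counterclockwise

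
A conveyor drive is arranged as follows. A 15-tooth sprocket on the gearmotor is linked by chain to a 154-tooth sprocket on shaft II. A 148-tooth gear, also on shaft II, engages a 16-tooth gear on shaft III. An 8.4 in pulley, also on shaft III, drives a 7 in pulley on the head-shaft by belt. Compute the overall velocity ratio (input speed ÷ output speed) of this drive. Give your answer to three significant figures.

Each stage contributes driven/driver: chain 154/15 = 10.267, gear mesh 16/148 = 0.10811, belt 7/8.4 = 0.83333.
Overall: 10.267 × 0.10811 × 0.83333 = 0.92492.

0.925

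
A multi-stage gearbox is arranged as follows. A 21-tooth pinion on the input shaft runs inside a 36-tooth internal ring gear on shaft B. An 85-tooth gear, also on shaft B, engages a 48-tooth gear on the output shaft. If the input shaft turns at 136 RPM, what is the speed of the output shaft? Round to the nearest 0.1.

internal gear 36/21 = 1.7143 → 136/1.7143 = 79.333 RPM
gear mesh 48/85 = 0.56471 → 79.333/0.56471 = 140.49 RPM

140.5 RPM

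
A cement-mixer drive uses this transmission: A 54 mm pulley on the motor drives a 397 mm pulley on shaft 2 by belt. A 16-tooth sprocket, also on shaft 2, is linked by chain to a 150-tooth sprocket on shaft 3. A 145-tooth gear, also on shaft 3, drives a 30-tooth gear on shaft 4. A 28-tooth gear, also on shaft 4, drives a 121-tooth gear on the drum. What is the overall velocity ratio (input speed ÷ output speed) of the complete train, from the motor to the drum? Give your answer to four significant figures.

61.62

Each stage contributes driven/driver: belt 397/54 = 7.3519, chain 150/16 = 9.375, gear mesh 30/145 = 0.2069, gear mesh 121/28 = 4.3214.
Overall: 7.3519 × 9.375 × 0.2069 × 4.3214 = 61.624.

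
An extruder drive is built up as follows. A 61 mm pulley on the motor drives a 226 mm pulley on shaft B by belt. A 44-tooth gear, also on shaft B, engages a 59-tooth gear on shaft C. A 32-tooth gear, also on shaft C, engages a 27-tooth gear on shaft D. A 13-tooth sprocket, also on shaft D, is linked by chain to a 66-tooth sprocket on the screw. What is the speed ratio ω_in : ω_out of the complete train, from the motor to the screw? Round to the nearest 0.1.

21.3

Each stage contributes driven/driver: belt 226/61 = 3.7049, gear mesh 59/44 = 1.3409, gear mesh 27/32 = 0.84375, chain 66/13 = 5.0769.
Overall: 3.7049 × 1.3409 × 0.84375 × 5.0769 = 21.281.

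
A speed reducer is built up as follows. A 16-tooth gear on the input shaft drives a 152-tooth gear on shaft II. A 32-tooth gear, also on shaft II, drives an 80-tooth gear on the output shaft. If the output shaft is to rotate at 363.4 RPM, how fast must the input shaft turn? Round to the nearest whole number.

Overall ratio R = 9.5 × 2.5 = 23.75.
Required input speed = output speed × R = 363.4 × 23.75 = 8630.8 RPM.

8631 RPM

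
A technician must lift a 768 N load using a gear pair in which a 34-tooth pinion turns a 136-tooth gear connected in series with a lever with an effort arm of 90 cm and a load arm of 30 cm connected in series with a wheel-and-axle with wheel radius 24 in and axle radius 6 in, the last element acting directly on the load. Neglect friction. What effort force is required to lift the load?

Gear pair MA = 136/34 = 4.
Lever MA = effort arm / load arm = 90/30 = 3.
Wheel-and-axle MA = R/r = 24/6 = 4.
Combined ideal MA = 4 × 3 × 4 = 48.
Effort = load / MA = 768 / 48 = 16 N.

16 N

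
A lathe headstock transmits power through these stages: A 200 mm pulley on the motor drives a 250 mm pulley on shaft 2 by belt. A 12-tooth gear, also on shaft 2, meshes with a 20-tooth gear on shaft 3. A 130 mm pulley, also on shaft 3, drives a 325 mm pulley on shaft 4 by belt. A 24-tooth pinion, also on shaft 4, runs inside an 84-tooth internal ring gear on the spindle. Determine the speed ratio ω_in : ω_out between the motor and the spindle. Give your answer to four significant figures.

18.23

Each stage contributes driven/driver: belt 250/200 = 1.25, gear mesh 20/12 = 1.6667, belt 325/130 = 2.5, internal gear 84/24 = 3.5.
Overall: 1.25 × 1.6667 × 2.5 × 3.5 = 18.229.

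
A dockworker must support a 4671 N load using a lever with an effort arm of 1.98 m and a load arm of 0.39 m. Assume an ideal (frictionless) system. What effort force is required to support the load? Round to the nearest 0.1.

920.0 N

Lever MA = effort arm / load arm = 1.98/0.39 = 5.0769.
Effort = load / MA = 4671 / 5.0769 = 920.05 N.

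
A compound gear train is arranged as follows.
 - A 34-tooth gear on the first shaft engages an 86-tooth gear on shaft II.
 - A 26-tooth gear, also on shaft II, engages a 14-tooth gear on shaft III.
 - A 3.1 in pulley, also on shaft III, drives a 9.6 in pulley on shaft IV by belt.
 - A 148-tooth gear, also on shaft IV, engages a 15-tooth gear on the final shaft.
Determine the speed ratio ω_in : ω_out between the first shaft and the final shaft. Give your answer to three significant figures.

0.427

Each stage contributes driven/driver: gear mesh 86/34 = 2.5294, gear mesh 14/26 = 0.53846, belt 9.6/3.1 = 3.0968, gear mesh 15/148 = 0.10135.
Overall: 2.5294 × 0.53846 × 3.0968 × 0.10135 = 0.42748.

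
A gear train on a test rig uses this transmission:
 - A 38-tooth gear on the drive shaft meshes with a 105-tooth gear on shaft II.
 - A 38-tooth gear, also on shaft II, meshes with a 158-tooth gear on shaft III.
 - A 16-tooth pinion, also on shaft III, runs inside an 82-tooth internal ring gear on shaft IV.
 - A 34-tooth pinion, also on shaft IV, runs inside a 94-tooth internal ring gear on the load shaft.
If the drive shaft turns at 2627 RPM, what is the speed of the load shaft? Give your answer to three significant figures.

gear mesh 105/38 = 2.7632 → 2627/2.7632 = 950.72 RPM
gear mesh 158/38 = 4.1579 → 950.72/4.1579 = 228.66 RPM
internal gear 82/16 = 5.125 → 228.66/5.125 = 44.616 RPM
internal gear 94/34 = 2.7647 → 44.616/2.7647 = 16.138 RPM

16.1 RPM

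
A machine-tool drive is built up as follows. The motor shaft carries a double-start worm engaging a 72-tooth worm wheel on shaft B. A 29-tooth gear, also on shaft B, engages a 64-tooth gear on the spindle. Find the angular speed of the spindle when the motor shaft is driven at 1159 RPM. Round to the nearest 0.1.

the motor shaft → shaft B (worm, 72/2): 1159 ÷ 36 = 32.194 RPM
shaft B → the spindle (gear mesh, 64/29): 32.194 ÷ 2.2069 = 14.588 RPM

14.6 RPM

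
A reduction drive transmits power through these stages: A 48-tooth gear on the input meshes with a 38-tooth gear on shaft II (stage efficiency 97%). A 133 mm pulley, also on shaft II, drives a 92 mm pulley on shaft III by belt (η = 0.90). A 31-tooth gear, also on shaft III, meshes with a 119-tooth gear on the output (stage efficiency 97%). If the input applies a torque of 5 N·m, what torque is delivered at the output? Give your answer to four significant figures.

8.901 N·m

gear mesh 38/48 = 0.79167 → τ = 5·0.79167·0.97 = 3.8396 N·m
belt 92/133 = 0.69173 → τ = 3.8396·0.69173·0.90 = 2.3904 N·m
gear mesh 119/31 = 3.8387 → τ = 2.3904·3.8387·0.97 = 8.9006 N·m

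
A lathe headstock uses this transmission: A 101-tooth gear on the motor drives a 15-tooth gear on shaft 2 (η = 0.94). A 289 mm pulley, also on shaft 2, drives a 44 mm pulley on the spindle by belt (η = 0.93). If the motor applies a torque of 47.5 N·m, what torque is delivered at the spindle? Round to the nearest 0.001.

0.939 N·m

Gear mesh: ratio = 15/101 = 0.14851; torque at shaft 2 = 47.5 × 0.14851 × 0.94 = 6.6312 N·m.
Belt: ratio = 44/289 = 0.15225; torque at the spindle = 6.6312 × 0.15225 × 0.93 = 0.93892 N·m.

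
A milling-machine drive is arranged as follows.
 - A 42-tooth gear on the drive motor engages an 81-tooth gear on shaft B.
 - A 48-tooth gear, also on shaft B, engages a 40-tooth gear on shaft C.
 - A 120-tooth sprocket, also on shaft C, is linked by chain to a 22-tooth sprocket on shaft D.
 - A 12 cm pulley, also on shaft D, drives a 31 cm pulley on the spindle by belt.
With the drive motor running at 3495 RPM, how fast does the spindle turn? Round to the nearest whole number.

4592 RPM

Gear mesh: ratio = 81/42 = 1.9286, so shaft B turns at 3495 / 1.9286 = 1812.2 RPM.
Gear mesh: ratio = 40/48 = 0.83333, so shaft C turns at 1812.2 / 0.83333 = 2174.7 RPM.
Chain: ratio = 22/120 = 0.18333, so shaft D turns at 2174.7 / 0.18333 = 11862 RPM.
Belt: ratio = 31/12 = 2.5833, so the spindle turns at 11862 / 2.5833 = 4591.7 RPM.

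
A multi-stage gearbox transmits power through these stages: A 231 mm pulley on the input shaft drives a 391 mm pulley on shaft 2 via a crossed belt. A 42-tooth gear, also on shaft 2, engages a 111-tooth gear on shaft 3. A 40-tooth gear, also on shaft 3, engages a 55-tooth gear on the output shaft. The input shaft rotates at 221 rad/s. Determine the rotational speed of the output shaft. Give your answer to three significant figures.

35.9 rad/s

belt 391/231 = 1.6926 → 221/1.6926 = 130.57 rad/s
gear mesh 111/42 = 2.6429 → 130.57/2.6429 = 49.403 rad/s
gear mesh 55/40 = 1.375 → 49.403/1.375 = 35.929 rad/s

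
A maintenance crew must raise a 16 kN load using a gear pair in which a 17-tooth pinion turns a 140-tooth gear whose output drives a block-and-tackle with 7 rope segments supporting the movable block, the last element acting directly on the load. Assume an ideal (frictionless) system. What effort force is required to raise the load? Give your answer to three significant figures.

Gear pair MA = 140/17 = 8.2353.
Block-and-tackle MA = number of supporting rope parts = 7.
Combined ideal MA = 8.2353 × 7 = 57.647.
Effort = load / MA = 16 / 57.647 = 0.27755 kN.

0.278 kN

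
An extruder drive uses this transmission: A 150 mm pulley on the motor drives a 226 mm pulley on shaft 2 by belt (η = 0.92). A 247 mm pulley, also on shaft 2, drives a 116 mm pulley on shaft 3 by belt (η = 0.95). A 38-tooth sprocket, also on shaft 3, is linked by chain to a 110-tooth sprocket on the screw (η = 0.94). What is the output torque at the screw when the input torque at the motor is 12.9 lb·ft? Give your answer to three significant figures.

21.7 lb·ft

After the belt (226/150): 12.9 × 1.5067 × 0.92 = 17.881 lb·ft
After the belt (116/247): 17.881 × 0.46964 × 0.95 = 7.9777 lb·ft
After the chain (110/38): 7.9777 × 2.8947 × 0.94 = 21.708 lb·ft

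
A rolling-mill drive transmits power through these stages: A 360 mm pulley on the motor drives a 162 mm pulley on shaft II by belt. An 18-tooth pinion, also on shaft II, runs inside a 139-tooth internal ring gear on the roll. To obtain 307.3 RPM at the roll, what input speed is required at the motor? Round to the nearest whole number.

1068 RPM

Overall ratio R = 0.45 × 7.7222 = 3.475.
Required input speed = output speed × R = 307.3 × 3.475 = 1067.9 RPM.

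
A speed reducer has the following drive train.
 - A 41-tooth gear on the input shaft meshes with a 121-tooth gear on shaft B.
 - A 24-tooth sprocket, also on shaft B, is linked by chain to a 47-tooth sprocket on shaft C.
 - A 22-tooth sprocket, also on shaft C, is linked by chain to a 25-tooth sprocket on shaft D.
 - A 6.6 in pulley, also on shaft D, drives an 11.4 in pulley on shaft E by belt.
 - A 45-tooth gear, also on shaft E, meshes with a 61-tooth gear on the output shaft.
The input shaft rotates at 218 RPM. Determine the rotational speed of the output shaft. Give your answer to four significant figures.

14.18 RPM

Gear mesh: ratio = 121/41 = 2.9512, so shaft B turns at 218 / 2.9512 = 73.868 RPM.
Chain: ratio = 47/24 = 1.9583, so shaft C turns at 73.868 / 1.9583 = 37.72 RPM.
Chain: ratio = 25/22 = 1.1364, so shaft D turns at 37.72 / 1.1364 = 33.193 RPM.
Belt: ratio = 11.4/6.6 = 1.7273, so shaft E turns at 33.193 / 1.7273 = 19.217 RPM.
Gear mesh: ratio = 61/45 = 1.3556, so the output shaft turns at 19.217 / 1.3556 = 14.177 RPM.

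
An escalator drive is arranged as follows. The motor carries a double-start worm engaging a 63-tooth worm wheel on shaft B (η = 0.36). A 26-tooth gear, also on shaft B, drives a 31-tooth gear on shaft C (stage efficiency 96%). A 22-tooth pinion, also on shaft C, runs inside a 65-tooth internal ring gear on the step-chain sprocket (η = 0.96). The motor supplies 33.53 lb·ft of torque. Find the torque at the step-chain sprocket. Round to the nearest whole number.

worm 63/2 = 31.5 → τ = 33.53·31.5·0.36 = 380.23 lb·ft
gear mesh 31/26 = 1.1923 → τ = 380.23·1.1923·0.96 = 435.22 lb·ft
internal gear 65/22 = 2.9545 → τ = 435.22·2.9545·0.96 = 1234.4 lb·ft

1234 lb·ft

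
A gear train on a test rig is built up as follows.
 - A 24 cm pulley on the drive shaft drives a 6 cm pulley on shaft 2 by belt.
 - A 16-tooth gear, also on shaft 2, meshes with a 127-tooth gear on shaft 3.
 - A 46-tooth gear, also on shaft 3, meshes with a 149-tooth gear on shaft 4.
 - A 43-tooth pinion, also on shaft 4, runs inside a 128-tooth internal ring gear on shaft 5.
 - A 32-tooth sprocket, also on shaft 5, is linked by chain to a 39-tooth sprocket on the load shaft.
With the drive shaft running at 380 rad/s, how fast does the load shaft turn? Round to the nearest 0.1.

16.3 rad/s

Belt: ratio = 6/24 = 0.25, so shaft 2 turns at 380 / 0.25 = 1520 rad/s.
Gear mesh: ratio = 127/16 = 7.9375, so shaft 3 turns at 1520 / 7.9375 = 191.5 rad/s.
Gear mesh: ratio = 149/46 = 3.2391, so shaft 4 turns at 191.5 / 3.2391 = 59.12 rad/s.
Internal gear: ratio = 128/43 = 2.9767, so shaft 5 turns at 59.12 / 2.9767 = 19.86 rad/s.
Chain: ratio = 39/32 = 1.2188, so the load shaft turns at 19.86 / 1.2188 = 16.296 rad/s.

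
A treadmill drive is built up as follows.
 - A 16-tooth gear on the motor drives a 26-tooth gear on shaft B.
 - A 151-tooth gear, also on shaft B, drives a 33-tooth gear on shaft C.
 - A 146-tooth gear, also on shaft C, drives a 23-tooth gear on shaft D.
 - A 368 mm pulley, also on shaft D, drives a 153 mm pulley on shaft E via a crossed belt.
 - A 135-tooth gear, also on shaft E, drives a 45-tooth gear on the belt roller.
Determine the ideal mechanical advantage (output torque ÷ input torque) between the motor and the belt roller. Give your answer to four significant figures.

Each stage contributes driven/driver: gear mesh 26/16 = 1.625, gear mesh 33/151 = 0.21854, gear mesh 23/146 = 0.15753, belt 153/368 = 0.41576, gear mesh 45/135 = 0.33333.
Overall: 1.625 × 0.21854 × 0.15753 × 0.41576 × 0.33333 = 0.0077533.

0.007753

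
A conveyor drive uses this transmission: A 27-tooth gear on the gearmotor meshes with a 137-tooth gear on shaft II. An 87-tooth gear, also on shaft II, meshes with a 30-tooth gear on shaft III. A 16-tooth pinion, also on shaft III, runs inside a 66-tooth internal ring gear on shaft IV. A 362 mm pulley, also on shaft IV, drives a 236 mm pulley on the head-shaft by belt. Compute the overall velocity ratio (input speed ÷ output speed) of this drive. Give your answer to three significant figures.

4.71

Each stage contributes driven/driver: gear mesh 137/27 = 5.0741, gear mesh 30/87 = 0.34483, internal gear 66/16 = 4.125, belt 236/362 = 0.65193.
Overall: 5.0741 × 0.34483 × 4.125 × 0.65193 = 4.7053.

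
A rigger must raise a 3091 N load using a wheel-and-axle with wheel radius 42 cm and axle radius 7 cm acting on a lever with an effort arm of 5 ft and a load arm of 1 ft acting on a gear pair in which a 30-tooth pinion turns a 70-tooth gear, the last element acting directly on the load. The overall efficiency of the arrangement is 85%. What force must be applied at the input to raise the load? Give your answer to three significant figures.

Wheel-and-axle MA = R/r = 42/7 = 6.
Lever MA = effort arm / load arm = 5/1 = 5.
Gear pair MA = 70/30 = 2.3333.
Combined ideal MA = 6 × 5 × 2.3333 = 70.
Actual MA = 70 × 0.85 = 59.5.
Effort = load / actual MA = 3091 / 59.5 = 51.95 N.

51.9 N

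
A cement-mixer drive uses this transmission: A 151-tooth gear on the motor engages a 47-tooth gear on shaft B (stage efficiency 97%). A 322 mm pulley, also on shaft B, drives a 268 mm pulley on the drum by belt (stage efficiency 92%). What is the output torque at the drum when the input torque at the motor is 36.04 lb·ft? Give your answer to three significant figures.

8.33 lb·ft

Gear mesh: ratio = 47/151 = 0.31126; torque at shaft B = 36.04 × 0.31126 × 0.97 = 10.881 lb·ft.
Belt: ratio = 268/322 = 0.8323; torque at the drum = 10.881 × 0.8323 × 0.92 = 8.3319 lb·ft.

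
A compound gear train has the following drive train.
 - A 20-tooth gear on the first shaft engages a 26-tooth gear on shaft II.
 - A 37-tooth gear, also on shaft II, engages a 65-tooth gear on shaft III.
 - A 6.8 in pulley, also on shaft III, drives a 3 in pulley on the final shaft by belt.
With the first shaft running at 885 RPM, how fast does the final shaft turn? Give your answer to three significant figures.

Gear mesh: ratio = 26/20 = 1.3, so shaft II turns at 885 / 1.3 = 680.77 RPM.
Gear mesh: ratio = 65/37 = 1.7568, so shaft III turns at 680.77 / 1.7568 = 387.51 RPM.
Belt: ratio = 3/6.8 = 0.44118, so the final shaft turns at 387.51 / 0.44118 = 878.37 RPM.

878 RPM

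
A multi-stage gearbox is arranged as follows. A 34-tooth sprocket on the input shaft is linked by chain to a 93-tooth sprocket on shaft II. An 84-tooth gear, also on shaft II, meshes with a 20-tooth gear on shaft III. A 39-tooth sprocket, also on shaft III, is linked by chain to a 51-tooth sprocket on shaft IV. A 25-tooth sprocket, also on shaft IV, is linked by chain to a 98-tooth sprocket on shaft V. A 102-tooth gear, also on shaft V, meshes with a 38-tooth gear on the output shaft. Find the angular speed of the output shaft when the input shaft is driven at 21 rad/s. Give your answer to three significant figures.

the input shaft → shaft II (chain, 93/34): 21 ÷ 2.7353 = 7.6774 rad/s
shaft II → shaft III (gear mesh, 20/84): 7.6774 ÷ 0.2381 = 32.245 rad/s
shaft III → shaft IV (chain, 51/39): 32.245 ÷ 1.3077 = 24.658 rad/s
shaft IV → shaft V (chain, 98/25): 24.658 ÷ 3.92 = 6.2903 rad/s
shaft V → the output shaft (gear mesh, 38/102): 6.2903 ÷ 0.37255 = 16.885 rad/s

16.9 rad/s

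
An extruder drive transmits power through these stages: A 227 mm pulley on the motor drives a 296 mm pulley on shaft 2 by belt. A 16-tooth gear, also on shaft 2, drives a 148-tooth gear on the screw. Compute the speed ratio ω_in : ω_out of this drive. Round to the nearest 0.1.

Each stage contributes driven/driver: belt 296/227 = 1.304, gear mesh 148/16 = 9.25.
Overall: 1.304 × 9.25 = 12.062.

12.1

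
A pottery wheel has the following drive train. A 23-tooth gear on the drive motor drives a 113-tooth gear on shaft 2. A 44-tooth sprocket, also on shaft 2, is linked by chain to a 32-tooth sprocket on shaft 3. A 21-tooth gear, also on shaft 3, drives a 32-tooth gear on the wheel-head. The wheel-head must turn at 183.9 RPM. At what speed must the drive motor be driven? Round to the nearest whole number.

1001 RPM

Overall ratio R = 4.913 × 0.72727 × 1.5238 = 5.4448.
Required input speed = output speed × R = 183.9 × 5.4448 = 1001.3 RPM.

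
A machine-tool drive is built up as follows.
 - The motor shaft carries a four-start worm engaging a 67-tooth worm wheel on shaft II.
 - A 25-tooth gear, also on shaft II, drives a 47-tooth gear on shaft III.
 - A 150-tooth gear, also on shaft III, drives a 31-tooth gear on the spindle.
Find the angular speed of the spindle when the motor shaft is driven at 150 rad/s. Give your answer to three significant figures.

23.0 rad/s

Worm: ratio = 67/4 = 16.75, so shaft II turns at 150 / 16.75 = 8.9552 rad/s.
Gear mesh: ratio = 47/25 = 1.88, so shaft III turns at 8.9552 / 1.88 = 4.7634 rad/s.
Gear mesh: ratio = 31/150 = 0.20667, so the spindle turns at 4.7634 / 0.20667 = 23.049 rad/s.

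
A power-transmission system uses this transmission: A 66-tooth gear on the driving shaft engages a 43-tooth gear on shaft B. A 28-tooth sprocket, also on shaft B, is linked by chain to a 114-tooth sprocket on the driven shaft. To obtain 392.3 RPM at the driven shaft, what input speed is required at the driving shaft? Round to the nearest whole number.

1041 RPM

Overall ratio R = 0.65152 × 4.0714 = 2.6526.
Required input speed = output speed × R = 392.3 × 2.6526 = 1040.6 RPM.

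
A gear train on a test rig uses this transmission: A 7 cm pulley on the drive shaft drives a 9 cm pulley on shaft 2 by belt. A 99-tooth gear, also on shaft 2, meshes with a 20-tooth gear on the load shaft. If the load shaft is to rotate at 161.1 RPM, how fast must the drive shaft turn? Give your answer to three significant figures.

Overall ratio R = 1.2857 × 0.20202 = 0.25974.
Required input speed = output speed × R = 161.1 × 0.25974 = 41.844 RPM.

41.8 RPM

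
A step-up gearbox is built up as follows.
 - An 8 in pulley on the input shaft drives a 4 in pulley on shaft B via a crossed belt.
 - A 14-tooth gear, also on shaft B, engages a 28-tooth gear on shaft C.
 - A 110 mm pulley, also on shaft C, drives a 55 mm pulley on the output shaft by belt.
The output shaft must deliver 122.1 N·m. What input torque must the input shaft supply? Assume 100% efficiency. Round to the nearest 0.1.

244.2 N·m

Overall ratio R = 0.5 × 2 × 0.5 = 0.5.
Input torque = output torque / R = 122.1 / 0.5 = 244.2 N·m.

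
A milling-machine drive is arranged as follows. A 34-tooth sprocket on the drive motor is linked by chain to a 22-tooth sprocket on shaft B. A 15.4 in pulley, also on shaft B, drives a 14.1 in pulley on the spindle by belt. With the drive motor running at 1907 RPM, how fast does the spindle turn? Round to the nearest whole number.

3219 RPM

Chain: ratio = 22/34 = 0.64706, so shaft B turns at 1907 / 0.64706 = 2947.2 RPM.
Belt: ratio = 14.1/15.4 = 0.91558, so the spindle turns at 2947.2 / 0.91558 = 3218.9 RPM.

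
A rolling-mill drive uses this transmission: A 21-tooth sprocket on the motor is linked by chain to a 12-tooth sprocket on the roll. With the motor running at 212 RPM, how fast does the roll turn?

the motor → the roll (chain, 12/21): 212 ÷ 0.57143 = 371 RPM

371 RPM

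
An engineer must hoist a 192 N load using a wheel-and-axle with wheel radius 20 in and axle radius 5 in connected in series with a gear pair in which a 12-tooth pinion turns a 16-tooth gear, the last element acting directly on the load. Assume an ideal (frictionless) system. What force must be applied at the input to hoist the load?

Wheel-and-axle MA = R/r = 20/5 = 4.
Gear pair MA = 16/12 = 1.3333.
Combined ideal MA = 4 × 1.3333 = 5.3333.
Effort = load / MA = 192 / 5.3333 = 36 N.

36 N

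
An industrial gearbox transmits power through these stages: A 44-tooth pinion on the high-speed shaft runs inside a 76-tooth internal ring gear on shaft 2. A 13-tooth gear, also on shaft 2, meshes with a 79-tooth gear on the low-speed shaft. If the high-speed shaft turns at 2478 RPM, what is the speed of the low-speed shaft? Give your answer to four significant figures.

internal gear 76/44 = 1.7273 → 2478/1.7273 = 1434.6 RPM
gear mesh 79/13 = 6.0769 → 1434.6/6.0769 = 236.08 RPM

236.1 RPM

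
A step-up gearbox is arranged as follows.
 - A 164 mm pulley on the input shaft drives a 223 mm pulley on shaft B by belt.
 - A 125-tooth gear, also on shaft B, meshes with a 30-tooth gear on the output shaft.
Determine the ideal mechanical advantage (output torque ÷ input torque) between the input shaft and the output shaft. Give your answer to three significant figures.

Each stage contributes driven/driver: belt 223/164 = 1.3598, gear mesh 30/125 = 0.24.
Overall: 1.3598 × 0.24 = 0.32634.

0.326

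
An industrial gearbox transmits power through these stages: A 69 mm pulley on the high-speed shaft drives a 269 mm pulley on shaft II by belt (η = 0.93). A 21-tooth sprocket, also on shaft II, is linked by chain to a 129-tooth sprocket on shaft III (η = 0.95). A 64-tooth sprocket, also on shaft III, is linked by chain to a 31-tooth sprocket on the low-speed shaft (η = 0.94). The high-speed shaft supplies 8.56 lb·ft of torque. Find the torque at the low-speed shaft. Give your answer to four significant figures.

82.46 lb·ft

After the belt (269/69): 8.56 × 3.8986 × 0.93 = 31.036 lb·ft
After the chain (129/21): 31.036 × 6.1429 × 0.95 = 181.11 lb·ft
After the chain (31/64): 181.11 × 0.48438 × 0.94 = 82.464 lb·ft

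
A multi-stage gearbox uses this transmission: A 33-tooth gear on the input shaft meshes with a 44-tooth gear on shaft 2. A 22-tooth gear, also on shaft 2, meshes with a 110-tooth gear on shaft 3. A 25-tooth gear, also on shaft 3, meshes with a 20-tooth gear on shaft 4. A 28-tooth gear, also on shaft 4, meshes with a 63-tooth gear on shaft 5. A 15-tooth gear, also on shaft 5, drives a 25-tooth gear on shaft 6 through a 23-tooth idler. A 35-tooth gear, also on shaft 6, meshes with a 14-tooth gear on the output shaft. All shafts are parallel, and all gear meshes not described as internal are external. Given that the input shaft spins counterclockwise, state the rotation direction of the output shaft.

clockwise

the input shaft → shaft 2: external mesh, 1 reversal → CW.
shaft 2 → shaft 3: external mesh, 1 reversal → CCW.
shaft 3 → shaft 4: external mesh, 1 reversal → CW.
shaft 4 → shaft 5: external mesh, 1 reversal → CCW.
shaft 5 → shaft 6: driver → idler → driven is 2 external meshes, 2 reversals → CCW.
shaft 6 → the output shaft: external mesh, 1 reversal → CW.
7 reversals in total — an odd number — so the output shaft turns opposite to the input shaft.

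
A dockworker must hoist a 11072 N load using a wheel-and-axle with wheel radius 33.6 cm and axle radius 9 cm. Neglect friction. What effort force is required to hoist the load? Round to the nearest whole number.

Wheel-and-axle MA = R/r = 33.6/9 = 3.7333.
Effort = load / MA = 11072 / 3.7333 = 2965.7 N.

2966 N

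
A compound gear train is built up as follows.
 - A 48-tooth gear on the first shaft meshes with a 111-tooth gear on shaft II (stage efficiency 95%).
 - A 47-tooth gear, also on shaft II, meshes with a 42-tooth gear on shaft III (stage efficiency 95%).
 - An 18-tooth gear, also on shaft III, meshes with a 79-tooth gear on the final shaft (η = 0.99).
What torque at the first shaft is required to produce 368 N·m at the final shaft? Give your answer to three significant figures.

Overall ratio R = 2.3125 × 0.89362 × 4.3889 = 9.0696; overall efficiency η = 0.95 × 0.95 × 0.99 = 0.8935.
Input torque = output torque / (R × η) = 368 / (9.0696 × 0.8935) = 45.413 N·m.

45.4 N·m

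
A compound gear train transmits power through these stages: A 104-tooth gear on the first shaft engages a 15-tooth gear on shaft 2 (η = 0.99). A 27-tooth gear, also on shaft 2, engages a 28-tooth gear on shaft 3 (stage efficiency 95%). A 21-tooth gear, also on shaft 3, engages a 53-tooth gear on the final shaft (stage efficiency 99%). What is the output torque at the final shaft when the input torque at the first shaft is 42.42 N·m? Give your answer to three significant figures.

Gear mesh: ratio = 15/104 = 0.14423; torque at shaft 2 = 42.42 × 0.14423 × 0.99 = 6.0571 N·m.
Gear mesh: ratio = 28/27 = 1.037; torque at shaft 3 = 6.0571 × 1.037 × 0.95 = 5.9674 N·m.
Gear mesh: ratio = 53/21 = 2.5238; torque at the final shaft = 5.9674 × 2.5238 × 0.99 = 14.91 N·m.

14.9 N·m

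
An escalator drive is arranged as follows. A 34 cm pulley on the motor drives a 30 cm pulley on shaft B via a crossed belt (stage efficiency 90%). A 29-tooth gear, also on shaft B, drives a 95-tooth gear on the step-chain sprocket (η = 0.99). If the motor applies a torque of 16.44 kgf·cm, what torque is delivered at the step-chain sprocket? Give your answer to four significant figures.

After the belt (30/34): 16.44 × 0.88235 × 0.90 = 13.055 kgf·cm
After the gear mesh (95/29): 13.055 × 3.2759 × 0.99 = 42.34 kgf·cm

42.34 kgf·cm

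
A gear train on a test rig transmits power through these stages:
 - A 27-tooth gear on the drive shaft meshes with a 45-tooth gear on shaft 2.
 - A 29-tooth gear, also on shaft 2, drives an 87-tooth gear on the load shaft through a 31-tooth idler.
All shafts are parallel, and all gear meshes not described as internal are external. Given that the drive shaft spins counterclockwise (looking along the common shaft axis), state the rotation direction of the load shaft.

the drive shaft → shaft 2: external mesh, 1 reversal → CW.
shaft 2 → the load shaft: driver → idler → driven is 2 external meshes, 2 reversals → CW.
3 reversals in total — an odd number — so the load shaft turns opposite to the drive shaft.

clockwise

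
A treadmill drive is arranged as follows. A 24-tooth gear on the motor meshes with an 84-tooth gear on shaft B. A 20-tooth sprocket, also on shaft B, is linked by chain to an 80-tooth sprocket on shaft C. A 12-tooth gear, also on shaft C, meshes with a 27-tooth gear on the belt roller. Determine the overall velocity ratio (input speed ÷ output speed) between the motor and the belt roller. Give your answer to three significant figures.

31.5

Each stage contributes driven/driver: gear mesh 84/24 = 3.5, chain 80/20 = 4, gear mesh 27/12 = 2.25.
Overall: 3.5 × 4 × 2.25 = 31.5.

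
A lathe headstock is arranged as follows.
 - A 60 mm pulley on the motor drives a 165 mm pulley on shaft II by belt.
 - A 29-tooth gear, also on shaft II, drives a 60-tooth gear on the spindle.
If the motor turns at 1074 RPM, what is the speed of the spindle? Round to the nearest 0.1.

belt 165/60 = 2.75 → 1074/2.75 = 390.55 RPM
gear mesh 60/29 = 2.069 → 390.55/2.069 = 188.76 RPM

188.8 RPM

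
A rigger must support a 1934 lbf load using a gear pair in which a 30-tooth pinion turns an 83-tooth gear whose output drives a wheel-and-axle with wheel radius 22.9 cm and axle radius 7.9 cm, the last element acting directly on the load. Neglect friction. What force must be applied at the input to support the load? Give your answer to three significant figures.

241 lbf

Gear pair MA = 83/30 = 2.7667.
Wheel-and-axle MA = R/r = 22.9/7.9 = 2.8987.
Combined ideal MA = 2.7667 × 2.8987 = 8.0198.
Effort = load / MA = 1934 / 8.0198 = 241.15 lbf.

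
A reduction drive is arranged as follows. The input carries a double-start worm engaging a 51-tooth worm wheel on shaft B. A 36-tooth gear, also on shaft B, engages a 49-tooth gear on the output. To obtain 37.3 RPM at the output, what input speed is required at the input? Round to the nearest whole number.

1295 RPM

Overall ratio R = 25.5 × 1.3611 = 34.708.
Required input speed = output speed × R = 37.3 × 34.708 = 1294.6 RPM.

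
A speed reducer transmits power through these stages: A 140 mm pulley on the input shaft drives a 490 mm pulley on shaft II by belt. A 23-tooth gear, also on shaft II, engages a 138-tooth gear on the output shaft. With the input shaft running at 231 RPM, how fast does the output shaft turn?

11 RPM

the input shaft → shaft II (belt, 490/140): 231 ÷ 3.5 = 66 RPM
shaft II → the output shaft (gear mesh, 138/23): 66 ÷ 6 = 11 RPM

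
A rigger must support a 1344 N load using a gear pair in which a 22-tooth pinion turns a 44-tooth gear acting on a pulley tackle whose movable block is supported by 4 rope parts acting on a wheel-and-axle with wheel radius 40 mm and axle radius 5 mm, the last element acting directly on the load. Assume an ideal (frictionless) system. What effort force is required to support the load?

Gear pair MA = 44/22 = 2.
Block-and-tackle MA = number of supporting rope parts = 4.
Wheel-and-axle MA = R/r = 40/5 = 8.
Combined ideal MA = 2 × 4 × 8 = 64.
Effort = load / MA = 1344 / 64 = 21 N.

21 N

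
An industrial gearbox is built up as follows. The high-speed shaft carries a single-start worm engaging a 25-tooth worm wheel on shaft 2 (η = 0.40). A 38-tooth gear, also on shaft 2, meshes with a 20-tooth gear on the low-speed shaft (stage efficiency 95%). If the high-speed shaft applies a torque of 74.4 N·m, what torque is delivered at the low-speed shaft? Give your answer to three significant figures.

372 N·m

Worm: ratio = 25/1 = 25; torque at shaft 2 = 74.4 × 25 × 0.40 = 744 N·m.
Gear mesh: ratio = 20/38 = 0.52632; torque at the low-speed shaft = 744 × 0.52632 × 0.95 = 372 N·m.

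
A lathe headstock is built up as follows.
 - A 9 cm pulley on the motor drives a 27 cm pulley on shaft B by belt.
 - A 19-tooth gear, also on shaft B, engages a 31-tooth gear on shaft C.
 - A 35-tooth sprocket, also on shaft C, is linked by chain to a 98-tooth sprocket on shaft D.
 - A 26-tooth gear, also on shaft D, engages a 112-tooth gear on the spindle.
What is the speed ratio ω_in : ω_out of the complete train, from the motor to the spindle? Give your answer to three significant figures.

Each stage contributes driven/driver: belt 27/9 = 3, gear mesh 31/19 = 1.6316, chain 98/35 = 2.8, gear mesh 112/26 = 4.3077.
Overall: 3 × 1.6316 × 2.8 × 4.3077 = 59.038.

59.0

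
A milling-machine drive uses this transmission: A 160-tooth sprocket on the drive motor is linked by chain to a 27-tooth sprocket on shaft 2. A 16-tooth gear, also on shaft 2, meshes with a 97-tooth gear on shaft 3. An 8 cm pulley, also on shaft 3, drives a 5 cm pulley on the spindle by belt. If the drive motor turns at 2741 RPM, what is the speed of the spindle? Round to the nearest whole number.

4287 RPM

chain 27/160 = 0.16875 → 2741/0.16875 = 16243 RPM
gear mesh 97/16 = 6.0625 → 16243/6.0625 = 2679.3 RPM
belt 5/8 = 0.625 → 2679.3/0.625 = 4286.8 RPM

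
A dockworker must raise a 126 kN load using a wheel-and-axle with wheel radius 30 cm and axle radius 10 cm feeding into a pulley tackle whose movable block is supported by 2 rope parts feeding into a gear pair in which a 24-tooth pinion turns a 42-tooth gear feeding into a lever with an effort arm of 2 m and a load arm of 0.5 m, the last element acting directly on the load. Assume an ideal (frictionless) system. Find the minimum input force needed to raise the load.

Wheel-and-axle MA = R/r = 30/10 = 3.
Block-and-tackle MA = number of supporting rope parts = 2.
Gear pair MA = 42/24 = 1.75.
Lever MA = effort arm / load arm = 2/0.5 = 4.
Combined ideal MA = 3 × 2 × 1.75 × 4 = 42.
Effort = load / MA = 126 / 42 = 3 kN.

3 kN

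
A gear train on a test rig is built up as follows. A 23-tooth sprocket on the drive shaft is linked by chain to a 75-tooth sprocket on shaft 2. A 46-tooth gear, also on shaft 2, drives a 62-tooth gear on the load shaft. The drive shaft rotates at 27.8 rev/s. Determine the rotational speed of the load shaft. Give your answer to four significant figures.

Chain: ratio = 75/23 = 3.2609, so shaft 2 turns at 27.8 / 3.2609 = 8.5253 rev/s.
Gear mesh: ratio = 62/46 = 1.3478, so the load shaft turns at 8.5253 / 1.3478 = 6.3252 rev/s.

6.325 rev/s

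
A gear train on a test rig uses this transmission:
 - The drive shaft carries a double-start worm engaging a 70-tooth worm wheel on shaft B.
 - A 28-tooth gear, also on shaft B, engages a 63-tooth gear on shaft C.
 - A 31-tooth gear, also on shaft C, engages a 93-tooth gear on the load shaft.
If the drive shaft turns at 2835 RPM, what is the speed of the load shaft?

the drive shaft → shaft B (worm, 70/2): 2835 ÷ 35 = 81 RPM
shaft B → shaft C (gear mesh, 63/28): 81 ÷ 2.25 = 36 RPM
shaft C → the load shaft (gear mesh, 93/31): 36 ÷ 3 = 12 RPM

12 RPM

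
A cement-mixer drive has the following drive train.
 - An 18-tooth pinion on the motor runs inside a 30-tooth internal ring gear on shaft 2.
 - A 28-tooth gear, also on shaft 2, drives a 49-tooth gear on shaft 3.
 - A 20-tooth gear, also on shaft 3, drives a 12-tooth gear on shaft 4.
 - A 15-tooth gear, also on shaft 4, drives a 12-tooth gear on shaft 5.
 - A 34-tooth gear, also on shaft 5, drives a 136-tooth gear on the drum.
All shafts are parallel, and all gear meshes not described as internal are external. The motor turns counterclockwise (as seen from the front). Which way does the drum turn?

the motor → shaft 2: internal mesh, same direction → CCW.
shaft 2 → shaft 3: external mesh, 1 reversal → CW.
shaft 3 → shaft 4: external mesh, 1 reversal → CCW.
shaft 4 → shaft 5: external mesh, 1 reversal → CW.
shaft 5 → the drum: external mesh, 1 reversal → CCW.
4 reversals in total — an even number — so the drum turns the same way as the motor.

counterclockwise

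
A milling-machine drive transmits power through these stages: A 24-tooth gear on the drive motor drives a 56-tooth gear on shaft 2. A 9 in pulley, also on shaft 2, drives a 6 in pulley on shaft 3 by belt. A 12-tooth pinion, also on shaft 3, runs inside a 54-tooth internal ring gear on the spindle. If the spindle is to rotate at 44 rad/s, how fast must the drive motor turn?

Overall ratio R = 2.3333 × 0.66667 × 4.5 = 7.
Required input speed = output speed × R = 44 × 7 = 308 rad/s.

308 rad/s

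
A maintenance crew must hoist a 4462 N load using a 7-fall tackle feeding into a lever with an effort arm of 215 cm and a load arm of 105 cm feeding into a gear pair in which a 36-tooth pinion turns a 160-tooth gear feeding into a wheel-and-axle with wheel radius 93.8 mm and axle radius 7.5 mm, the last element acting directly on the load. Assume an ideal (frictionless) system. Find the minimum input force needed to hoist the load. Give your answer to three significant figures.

Block-and-tackle MA = number of supporting rope parts = 7.
Lever MA = effort arm / load arm = 215/105 = 2.0476.
Gear pair MA = 160/36 = 4.4444.
Wheel-and-axle MA = R/r = 93.8/7.5 = 12.507.
Combined ideal MA = 7 × 2.0476 × 4.4444 × 12.507 = 796.72.
Effort = load / MA = 4462 / 796.72 = 5.6005 N.

5.60 N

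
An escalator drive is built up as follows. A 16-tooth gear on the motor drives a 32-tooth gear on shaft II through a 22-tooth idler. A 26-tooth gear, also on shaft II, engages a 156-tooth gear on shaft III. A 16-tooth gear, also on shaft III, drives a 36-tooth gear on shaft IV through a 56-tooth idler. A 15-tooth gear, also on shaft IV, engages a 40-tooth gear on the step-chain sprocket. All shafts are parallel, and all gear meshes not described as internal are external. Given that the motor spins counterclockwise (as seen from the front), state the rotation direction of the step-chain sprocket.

counterclockwise

the motor → shaft II: driver → idler → driven is 2 external meshes, 2 reversals → CCW.
shaft II → shaft III: external mesh, 1 reversal → CW.
shaft III → shaft IV: driver → idler → driven is 2 external meshes, 2 reversals → CW.
shaft IV → the step-chain sprocket: external mesh, 1 reversal → CCW.
6 reversals in total — an even number — so the step-chain sprocket turns the same way as the motor.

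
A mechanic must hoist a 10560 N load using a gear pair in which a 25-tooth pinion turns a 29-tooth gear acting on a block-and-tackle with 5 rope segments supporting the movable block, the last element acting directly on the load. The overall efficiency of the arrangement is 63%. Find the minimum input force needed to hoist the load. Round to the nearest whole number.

2890 N

Gear pair MA = 29/25 = 1.16.
Block-and-tackle MA = number of supporting rope parts = 5.
Combined ideal MA = 1.16 × 5 = 5.8.
Actual MA = 5.8 × 0.63 = 3.654.
Effort = load / actual MA = 10560 / 3.654 = 2890 N.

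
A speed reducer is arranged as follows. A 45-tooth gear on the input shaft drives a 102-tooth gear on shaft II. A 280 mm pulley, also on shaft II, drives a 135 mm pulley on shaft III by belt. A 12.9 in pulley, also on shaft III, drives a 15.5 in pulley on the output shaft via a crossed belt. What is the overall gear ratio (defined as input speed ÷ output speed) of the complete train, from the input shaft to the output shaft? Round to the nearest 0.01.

Each stage contributes driven/driver: gear mesh 102/45 = 2.2667, belt 135/280 = 0.48214, belt 15.5/12.9 = 1.2016.
Overall: 2.2667 × 0.48214 × 1.2016 = 1.3131.

1.31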